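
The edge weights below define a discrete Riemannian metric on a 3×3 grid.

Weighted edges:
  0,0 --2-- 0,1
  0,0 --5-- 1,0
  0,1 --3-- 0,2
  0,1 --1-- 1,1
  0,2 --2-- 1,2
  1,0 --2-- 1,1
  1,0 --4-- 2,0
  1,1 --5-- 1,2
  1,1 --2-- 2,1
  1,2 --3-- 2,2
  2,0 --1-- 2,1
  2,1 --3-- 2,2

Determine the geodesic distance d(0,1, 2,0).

Shortest path: 0,1 → 1,1 → 2,1 → 2,0, total weight = 4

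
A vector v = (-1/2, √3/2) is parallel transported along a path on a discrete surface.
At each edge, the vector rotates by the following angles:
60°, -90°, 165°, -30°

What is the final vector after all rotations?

Total rotation: 60° + (-90°) + 165° + (-30°) = 105°. Final vector: (-0.7071, -0.7071)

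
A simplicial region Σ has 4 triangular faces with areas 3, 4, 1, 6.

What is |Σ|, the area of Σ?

3 + 4 + 1 + 6 = 14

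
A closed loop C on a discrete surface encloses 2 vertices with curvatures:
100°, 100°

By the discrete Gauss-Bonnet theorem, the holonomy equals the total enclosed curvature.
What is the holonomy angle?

Holonomy = total enclosed curvature = 100° + 100° = 200°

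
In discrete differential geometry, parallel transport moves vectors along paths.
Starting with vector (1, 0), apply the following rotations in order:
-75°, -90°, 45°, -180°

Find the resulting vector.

Total rotation: (-75°) + (-90°) + 45° + (-180°) = -300° ≡ 60° (mod 360°). Final vector: (0.5000, 0.8660)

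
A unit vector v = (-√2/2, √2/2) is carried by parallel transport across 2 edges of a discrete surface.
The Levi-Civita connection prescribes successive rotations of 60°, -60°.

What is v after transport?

Total rotation: 60° + (-60°) = 0°. Final vector: (-0.7071, 0.7071)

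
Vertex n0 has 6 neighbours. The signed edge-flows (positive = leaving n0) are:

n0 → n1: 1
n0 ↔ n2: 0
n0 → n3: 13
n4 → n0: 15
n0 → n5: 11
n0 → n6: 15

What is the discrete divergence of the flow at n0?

Divergence = sum of outgoing flows = 1 + 0 + 13 + (-15) + 11 + 15 = 25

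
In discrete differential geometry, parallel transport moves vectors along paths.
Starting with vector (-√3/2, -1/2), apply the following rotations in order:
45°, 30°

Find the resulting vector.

Total rotation: 45° + 30° = 75°. Final vector: (0.2588, -0.9659)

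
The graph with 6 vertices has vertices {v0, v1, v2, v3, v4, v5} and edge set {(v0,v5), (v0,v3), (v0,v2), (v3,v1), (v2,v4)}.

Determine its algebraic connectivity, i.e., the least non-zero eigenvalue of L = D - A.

Degrees: deg(v0) = 3, deg(v1) = 1, deg(v2) = 2, deg(v3) = 2, deg(v4) = 1, deg(v5) = 1.
L = D − A with rows/columns ordered (v0, v1, v2, v3, v4, v5):
  [ 3,  0, -1, -1,  0, -1]
  [ 0,  1,  0, -1,  0,  0]
  [-1,  0,  2,  0, -1,  0]
  [-1, -1,  0,  2,  0,  0]
  [ 0,  0, -1,  0,  1,  0]
  [-1,  0,  0,  0,  0,  1]
Characteristic polynomial: det(λI − L) = λ(λ² − 3λ + 1)(λ² − 5λ + 3)(λ − 2).
Roots: λ = 0; (λ² − 3λ + 1) = 0 ⇒ λ = (3 ± √5)/2 ≈ 0.382, 2.618; (λ² − 5λ + 3) = 0 ⇒ λ = (5 ± √13)/2 ≈ 0.6972, 4.3028; (λ − 2) = 0 ⇒ λ = 2.
(Check: the roots sum (with multiplicity) to 10, matching trace L = Σdeg = 2·5 = 10.)
Laplacian eigenvalues: [0.0, 0.382, 0.6972, 2.0, 2.618, 4.3028]. Algebraic connectivity (smallest non-zero eigenvalue) = 0.382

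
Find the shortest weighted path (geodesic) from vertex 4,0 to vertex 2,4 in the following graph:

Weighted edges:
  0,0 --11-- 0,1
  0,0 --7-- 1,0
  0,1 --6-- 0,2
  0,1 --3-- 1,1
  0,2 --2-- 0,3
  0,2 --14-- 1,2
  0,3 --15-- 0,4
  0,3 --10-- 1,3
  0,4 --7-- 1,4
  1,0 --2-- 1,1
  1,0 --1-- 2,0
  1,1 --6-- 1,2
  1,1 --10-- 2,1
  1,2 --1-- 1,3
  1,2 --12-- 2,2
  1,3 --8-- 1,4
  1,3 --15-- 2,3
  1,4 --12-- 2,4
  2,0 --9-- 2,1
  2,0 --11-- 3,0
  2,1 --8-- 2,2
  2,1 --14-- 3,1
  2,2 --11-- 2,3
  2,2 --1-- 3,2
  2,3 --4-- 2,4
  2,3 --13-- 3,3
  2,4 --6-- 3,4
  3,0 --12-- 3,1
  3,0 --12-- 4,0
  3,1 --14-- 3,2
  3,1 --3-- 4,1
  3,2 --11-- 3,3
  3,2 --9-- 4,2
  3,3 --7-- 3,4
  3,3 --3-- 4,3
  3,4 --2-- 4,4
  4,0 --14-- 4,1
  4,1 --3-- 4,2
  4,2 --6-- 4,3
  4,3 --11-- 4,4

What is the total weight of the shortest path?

Shortest path: 4,0 → 4,1 → 4,2 → 4,3 → 3,3 → 3,4 → 2,4, total weight = 39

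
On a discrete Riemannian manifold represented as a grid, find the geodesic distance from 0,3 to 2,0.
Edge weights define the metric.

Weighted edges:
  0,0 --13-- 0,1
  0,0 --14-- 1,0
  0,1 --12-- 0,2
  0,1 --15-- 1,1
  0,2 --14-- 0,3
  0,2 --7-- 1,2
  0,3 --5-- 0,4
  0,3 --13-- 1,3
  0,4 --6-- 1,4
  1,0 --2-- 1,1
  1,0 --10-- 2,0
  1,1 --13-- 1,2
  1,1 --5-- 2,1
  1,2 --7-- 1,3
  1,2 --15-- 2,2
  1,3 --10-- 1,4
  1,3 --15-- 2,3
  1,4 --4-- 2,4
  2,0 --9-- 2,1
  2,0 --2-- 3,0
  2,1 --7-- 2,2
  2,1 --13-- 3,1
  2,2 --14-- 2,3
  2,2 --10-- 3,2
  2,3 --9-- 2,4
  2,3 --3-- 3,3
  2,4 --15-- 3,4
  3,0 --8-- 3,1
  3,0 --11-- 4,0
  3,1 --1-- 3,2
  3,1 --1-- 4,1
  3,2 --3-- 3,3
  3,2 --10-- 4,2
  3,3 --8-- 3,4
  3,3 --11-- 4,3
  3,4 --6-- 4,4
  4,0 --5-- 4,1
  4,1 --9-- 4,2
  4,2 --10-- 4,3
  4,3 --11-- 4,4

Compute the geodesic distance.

Shortest path: 0,3 → 0,4 → 1,4 → 2,4 → 2,3 → 3,3 → 3,2 → 3,1 → 3,0 → 2,0, total weight = 41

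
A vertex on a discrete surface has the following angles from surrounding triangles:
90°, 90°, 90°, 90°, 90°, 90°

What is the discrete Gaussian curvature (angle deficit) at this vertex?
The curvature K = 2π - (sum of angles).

Sum of angles = 540°. K = 360° - 540° = -180°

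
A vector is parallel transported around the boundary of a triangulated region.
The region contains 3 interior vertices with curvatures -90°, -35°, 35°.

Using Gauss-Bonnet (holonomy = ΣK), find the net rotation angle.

Holonomy = total enclosed curvature = (-90°) + (-35°) + 35° = -90°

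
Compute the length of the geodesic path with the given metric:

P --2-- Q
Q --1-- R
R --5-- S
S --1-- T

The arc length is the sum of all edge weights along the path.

Arc length = 2 + 1 + 5 + 1 = 9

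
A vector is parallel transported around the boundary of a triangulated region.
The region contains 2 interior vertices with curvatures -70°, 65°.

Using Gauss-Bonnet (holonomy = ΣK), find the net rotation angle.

Holonomy = total enclosed curvature = (-70°) + 65° = -5°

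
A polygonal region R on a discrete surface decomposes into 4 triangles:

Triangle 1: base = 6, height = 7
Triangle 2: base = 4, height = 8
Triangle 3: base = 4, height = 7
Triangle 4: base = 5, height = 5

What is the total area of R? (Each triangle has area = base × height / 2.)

(1/2)×6×7 + (1/2)×4×8 + (1/2)×4×7 + (1/2)×5×5 = 63.5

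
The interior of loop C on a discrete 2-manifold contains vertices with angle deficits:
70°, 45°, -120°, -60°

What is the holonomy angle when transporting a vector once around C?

Holonomy = total enclosed curvature = 70° + 45° + (-120°) + (-60°) = -65°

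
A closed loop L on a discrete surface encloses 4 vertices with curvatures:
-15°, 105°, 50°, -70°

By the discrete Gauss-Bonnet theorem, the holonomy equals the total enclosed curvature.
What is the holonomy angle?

Holonomy = total enclosed curvature = (-15°) + 105° + 50° + (-70°) = 70°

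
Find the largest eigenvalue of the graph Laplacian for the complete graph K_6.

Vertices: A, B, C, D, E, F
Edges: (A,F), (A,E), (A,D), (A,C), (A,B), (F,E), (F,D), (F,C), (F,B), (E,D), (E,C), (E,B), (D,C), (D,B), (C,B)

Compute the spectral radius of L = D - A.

For the complete graph K_n, L = nI − J (J = all-ones matrix). J has eigenvalues n (once, eigenvector 𝟙) and 0 (multiplicity n−1), so L has eigenvalues 0 (once) and n (multiplicity n−1). Here n = 6: eigenvalue 0 once and 6 with multiplicity 5.
Laplacian eigenvalues: [0.0, 6.0, 6.0, 6.0, 6.0, 6.0]. Largest eigenvalue (spectral radius) = 6.0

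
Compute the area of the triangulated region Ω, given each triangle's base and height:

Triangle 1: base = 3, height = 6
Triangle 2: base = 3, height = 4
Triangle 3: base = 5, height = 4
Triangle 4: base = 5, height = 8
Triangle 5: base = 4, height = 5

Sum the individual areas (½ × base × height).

(1/2)×3×6 + (1/2)×3×4 + (1/2)×5×4 + (1/2)×5×8 + (1/2)×4×5 = 55.0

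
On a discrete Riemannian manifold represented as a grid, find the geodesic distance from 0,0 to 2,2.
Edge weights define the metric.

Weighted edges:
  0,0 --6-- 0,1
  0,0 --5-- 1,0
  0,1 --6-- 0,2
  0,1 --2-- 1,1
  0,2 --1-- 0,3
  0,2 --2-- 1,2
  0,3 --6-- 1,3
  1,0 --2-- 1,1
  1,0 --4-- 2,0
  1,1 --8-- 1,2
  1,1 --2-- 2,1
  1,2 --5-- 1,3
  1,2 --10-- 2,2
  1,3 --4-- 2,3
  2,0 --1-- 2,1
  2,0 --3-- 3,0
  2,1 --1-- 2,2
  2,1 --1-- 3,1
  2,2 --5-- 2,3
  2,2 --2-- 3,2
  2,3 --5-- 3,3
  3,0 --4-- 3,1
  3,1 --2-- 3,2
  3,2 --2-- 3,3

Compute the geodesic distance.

Shortest path: 0,0 → 1,0 → 1,1 → 2,1 → 2,2, total weight = 10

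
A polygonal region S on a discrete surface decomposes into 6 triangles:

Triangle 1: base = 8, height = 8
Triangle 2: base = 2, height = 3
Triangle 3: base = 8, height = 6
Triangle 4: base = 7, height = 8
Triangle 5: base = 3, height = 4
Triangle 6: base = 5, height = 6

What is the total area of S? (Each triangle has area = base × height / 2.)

(1/2)×8×8 + (1/2)×2×3 + (1/2)×8×6 + (1/2)×7×8 + (1/2)×3×4 + (1/2)×5×6 = 108.0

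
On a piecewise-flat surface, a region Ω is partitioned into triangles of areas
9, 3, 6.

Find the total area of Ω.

9 + 3 + 6 = 18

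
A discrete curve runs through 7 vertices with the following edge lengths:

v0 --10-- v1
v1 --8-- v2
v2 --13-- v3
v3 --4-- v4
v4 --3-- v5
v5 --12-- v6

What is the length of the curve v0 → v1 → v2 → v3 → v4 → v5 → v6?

Arc length = 10 + 8 + 13 + 4 + 3 + 12 = 50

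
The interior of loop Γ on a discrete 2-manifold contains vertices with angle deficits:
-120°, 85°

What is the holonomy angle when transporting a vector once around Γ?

Holonomy = total enclosed curvature = (-120°) + 85° = -35°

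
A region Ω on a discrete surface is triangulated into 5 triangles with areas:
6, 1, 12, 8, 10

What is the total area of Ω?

6 + 1 + 12 + 8 + 10 = 37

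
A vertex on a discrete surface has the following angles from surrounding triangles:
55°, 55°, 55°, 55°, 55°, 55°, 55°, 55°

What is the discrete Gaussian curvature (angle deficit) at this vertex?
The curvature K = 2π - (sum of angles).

Sum of angles = 440°. K = 360° - 440° = -80° = -4π/9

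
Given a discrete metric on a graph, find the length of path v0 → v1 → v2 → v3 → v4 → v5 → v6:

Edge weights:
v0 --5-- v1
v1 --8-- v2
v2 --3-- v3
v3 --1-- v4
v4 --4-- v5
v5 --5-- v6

Arc length = 5 + 8 + 3 + 1 + 4 + 5 = 26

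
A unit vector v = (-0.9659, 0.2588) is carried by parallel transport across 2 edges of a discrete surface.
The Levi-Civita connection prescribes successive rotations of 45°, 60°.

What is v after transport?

Total rotation: 45° + 60° = 105°. Final vector: (0, -1)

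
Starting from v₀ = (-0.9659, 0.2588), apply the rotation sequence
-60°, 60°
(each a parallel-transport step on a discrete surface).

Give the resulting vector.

Total rotation: (-60°) + 60° = 0°. Final vector: (-0.9659, 0.2588)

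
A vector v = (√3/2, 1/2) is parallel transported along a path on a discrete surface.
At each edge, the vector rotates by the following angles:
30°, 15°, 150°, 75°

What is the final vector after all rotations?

Total rotation: 30° + 15° + 150° + 75° = 270° ≡ -90° (mod 360°). Final vector: (0.5000, -0.8660)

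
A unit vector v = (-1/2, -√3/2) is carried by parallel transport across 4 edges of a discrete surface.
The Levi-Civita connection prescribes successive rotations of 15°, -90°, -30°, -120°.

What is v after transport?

Total rotation: 15° + (-90°) + (-30°) + (-120°) = -225° ≡ 135° (mod 360°). Final vector: (0.9659, 0.2588)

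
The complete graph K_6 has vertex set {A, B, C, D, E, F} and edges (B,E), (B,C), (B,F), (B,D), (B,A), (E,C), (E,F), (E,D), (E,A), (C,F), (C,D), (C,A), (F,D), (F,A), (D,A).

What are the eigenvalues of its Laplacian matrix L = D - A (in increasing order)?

For the complete graph K_n, L = nI − J (J = all-ones matrix). J has eigenvalues n (once, eigenvector 𝟙) and 0 (multiplicity n−1), so L has eigenvalues 0 (once) and n (multiplicity n−1). Here n = 6: eigenvalue 0 once and 6 with multiplicity 5.
Laplacian eigenvalues (increasing order): [0.0, 6.0, 6.0, 6.0, 6.0, 6.0]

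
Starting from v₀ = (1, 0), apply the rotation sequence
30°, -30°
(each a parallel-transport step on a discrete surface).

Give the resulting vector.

Total rotation: 30° + (-30°) = 0°. Final vector: (1, 0)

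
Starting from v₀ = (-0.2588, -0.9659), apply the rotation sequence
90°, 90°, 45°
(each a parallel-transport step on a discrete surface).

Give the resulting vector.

Total rotation: 90° + 90° + 45° = 225° ≡ -135° (mod 360°). Final vector: (-0.5000, 0.8660)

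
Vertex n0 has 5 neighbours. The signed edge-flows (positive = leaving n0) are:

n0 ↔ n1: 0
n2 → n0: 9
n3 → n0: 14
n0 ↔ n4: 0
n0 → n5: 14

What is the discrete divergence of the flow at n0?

Divergence = sum of outgoing flows = 0 + (-9) + (-14) + 0 + 14 = -9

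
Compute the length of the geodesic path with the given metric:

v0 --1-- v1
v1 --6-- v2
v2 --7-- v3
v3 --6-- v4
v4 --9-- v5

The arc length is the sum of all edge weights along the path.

Arc length = 1 + 6 + 7 + 6 + 9 = 29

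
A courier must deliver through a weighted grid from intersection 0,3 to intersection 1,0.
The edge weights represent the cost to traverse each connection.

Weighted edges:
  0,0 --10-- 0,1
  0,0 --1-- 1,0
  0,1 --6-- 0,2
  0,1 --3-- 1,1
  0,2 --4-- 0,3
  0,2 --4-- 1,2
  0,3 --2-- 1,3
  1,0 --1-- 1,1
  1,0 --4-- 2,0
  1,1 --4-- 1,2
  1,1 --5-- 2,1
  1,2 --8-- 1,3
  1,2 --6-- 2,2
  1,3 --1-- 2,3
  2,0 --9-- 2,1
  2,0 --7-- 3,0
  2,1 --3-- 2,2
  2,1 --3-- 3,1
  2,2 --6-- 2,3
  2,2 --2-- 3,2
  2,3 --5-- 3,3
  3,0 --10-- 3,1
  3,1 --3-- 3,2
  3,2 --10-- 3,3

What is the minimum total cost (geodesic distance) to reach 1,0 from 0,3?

Shortest path: 0,3 → 0,2 → 1,2 → 1,1 → 1,0, total weight = 13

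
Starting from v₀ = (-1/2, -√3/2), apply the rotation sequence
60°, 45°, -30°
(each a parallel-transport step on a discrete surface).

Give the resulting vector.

Total rotation: 60° + 45° + (-30°) = 75°. Final vector: (0.7071, -0.7071)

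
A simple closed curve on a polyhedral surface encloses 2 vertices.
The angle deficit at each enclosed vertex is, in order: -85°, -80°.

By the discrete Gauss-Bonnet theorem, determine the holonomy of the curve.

Holonomy = total enclosed curvature = (-85°) + (-80°) = -165°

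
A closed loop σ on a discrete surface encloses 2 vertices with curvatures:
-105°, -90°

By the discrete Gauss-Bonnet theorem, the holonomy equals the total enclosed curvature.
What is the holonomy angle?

Holonomy = total enclosed curvature = (-105°) + (-90°) = -195°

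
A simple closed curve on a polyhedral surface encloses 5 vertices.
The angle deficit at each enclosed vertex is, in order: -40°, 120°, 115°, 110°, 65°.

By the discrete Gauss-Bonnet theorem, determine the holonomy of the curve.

Holonomy = total enclosed curvature = (-40°) + 120° + 115° + 110° + 65° = 370°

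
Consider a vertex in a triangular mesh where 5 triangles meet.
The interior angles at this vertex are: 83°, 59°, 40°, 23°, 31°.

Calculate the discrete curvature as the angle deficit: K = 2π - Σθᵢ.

Sum of angles = 236°. K = 360° - 236° = 124° = 31π/45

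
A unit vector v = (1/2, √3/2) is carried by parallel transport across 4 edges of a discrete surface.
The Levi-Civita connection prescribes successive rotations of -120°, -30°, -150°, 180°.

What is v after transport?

Total rotation: (-120°) + (-30°) + (-150°) + 180° = -120°. Final vector: (0.5000, -0.8660)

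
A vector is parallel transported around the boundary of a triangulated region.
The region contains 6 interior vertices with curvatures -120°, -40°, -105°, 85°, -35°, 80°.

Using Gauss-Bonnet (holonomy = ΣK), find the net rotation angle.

Holonomy = total enclosed curvature = (-120°) + (-40°) + (-105°) + 85° + (-35°) + 80° = -135°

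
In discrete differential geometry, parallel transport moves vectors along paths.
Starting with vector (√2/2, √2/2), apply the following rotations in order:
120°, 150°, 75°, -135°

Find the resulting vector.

Total rotation: 120° + 150° + 75° + (-135°) = 210° ≡ -150° (mod 360°). Final vector: (-0.2588, -0.9659)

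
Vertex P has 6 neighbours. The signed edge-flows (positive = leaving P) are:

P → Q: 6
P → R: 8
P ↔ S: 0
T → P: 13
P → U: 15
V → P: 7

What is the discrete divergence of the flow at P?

Divergence = sum of outgoing flows = 6 + 8 + 0 + (-13) + 15 + (-7) = 9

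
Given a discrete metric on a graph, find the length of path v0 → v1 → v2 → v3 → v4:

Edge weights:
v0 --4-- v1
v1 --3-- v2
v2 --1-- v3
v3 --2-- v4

Arc length = 4 + 3 + 1 + 2 = 10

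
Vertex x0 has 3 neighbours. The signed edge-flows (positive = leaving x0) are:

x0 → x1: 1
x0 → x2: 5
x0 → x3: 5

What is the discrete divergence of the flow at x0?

Divergence = sum of outgoing flows = 1 + 5 + 5 = 11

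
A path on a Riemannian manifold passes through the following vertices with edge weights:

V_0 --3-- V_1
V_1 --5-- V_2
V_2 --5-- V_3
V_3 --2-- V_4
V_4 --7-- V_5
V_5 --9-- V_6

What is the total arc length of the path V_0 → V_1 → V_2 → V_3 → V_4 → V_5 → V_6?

Arc length = 3 + 5 + 5 + 2 + 7 + 9 = 31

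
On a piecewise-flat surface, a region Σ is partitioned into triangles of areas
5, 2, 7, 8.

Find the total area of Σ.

5 + 2 + 7 + 8 = 22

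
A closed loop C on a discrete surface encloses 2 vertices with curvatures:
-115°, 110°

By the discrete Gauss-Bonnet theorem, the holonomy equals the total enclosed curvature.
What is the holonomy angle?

Holonomy = total enclosed curvature = (-115°) + 110° = -5°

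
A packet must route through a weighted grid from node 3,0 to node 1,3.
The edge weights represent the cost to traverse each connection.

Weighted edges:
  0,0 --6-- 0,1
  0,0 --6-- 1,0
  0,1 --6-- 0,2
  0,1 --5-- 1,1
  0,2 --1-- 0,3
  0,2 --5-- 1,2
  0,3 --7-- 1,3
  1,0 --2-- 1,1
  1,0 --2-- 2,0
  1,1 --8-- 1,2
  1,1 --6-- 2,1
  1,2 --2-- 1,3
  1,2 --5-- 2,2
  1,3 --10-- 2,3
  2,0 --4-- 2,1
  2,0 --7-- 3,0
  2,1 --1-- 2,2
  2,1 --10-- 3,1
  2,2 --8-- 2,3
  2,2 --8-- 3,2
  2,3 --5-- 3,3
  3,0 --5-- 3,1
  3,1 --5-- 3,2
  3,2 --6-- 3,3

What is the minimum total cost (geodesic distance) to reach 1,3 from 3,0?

Shortest path: 3,0 → 2,0 → 2,1 → 2,2 → 1,2 → 1,3, total weight = 19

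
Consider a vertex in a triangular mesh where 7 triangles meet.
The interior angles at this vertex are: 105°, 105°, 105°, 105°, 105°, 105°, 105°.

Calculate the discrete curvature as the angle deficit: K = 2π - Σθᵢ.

Sum of angles = 735°. K = 360° - 735° = -375° = -25π/12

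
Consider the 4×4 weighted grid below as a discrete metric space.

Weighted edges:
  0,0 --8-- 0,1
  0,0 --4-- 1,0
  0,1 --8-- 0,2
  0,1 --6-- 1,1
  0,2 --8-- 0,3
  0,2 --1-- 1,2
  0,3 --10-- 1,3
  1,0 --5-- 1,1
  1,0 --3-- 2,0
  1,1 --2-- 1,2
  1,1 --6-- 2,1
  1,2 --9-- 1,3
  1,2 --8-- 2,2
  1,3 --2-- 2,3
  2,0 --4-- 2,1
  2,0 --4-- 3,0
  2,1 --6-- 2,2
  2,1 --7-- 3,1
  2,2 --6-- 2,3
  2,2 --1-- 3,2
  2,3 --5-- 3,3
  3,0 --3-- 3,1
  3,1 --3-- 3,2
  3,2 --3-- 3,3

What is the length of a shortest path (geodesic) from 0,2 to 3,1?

Shortest path: 0,2 → 1,2 → 2,2 → 3,2 → 3,1, total weight = 13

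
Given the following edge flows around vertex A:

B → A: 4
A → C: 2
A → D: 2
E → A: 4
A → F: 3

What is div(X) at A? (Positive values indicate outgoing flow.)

Divergence = sum of outgoing flows = (-4) + 2 + 2 + (-4) + 3 = -1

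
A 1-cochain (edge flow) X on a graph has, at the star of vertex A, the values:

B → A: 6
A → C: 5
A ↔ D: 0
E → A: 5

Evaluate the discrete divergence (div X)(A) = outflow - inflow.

Divergence = sum of outgoing flows = (-6) + 5 + 0 + (-5) = -6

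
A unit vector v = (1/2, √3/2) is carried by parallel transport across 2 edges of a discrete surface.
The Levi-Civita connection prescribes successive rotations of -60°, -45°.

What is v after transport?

Total rotation: (-60°) + (-45°) = -105°. Final vector: (0.7071, -0.7071)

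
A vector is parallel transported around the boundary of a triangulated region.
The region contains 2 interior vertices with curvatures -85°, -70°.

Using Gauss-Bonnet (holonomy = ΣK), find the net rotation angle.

Holonomy = total enclosed curvature = (-85°) + (-70°) = -155°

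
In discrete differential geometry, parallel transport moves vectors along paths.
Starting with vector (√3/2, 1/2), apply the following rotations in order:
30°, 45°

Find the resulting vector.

Total rotation: 30° + 45° = 75°. Final vector: (-0.2588, 0.9659)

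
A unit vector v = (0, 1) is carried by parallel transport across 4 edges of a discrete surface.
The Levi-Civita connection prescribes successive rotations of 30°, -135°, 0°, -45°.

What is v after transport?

Total rotation: 30° + (-135°) + 0° + (-45°) = -150°. Final vector: (0.5000, -0.8660)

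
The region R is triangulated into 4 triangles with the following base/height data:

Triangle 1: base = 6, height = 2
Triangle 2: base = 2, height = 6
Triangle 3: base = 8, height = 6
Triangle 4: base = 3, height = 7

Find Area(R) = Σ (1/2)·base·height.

(1/2)×6×2 + (1/2)×2×6 + (1/2)×8×6 + (1/2)×3×7 = 46.5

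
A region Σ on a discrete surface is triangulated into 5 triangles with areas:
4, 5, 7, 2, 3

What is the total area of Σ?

4 + 5 + 7 + 2 + 3 = 21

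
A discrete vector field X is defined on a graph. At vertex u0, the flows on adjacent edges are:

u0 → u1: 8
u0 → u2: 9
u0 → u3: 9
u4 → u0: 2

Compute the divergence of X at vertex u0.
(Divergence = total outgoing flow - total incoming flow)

Divergence = sum of outgoing flows = 8 + 9 + 9 + (-2) = 24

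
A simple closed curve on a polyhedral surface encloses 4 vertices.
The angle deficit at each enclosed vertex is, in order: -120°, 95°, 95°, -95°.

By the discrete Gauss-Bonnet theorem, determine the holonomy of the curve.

Holonomy = total enclosed curvature = (-120°) + 95° + 95° + (-95°) = -25°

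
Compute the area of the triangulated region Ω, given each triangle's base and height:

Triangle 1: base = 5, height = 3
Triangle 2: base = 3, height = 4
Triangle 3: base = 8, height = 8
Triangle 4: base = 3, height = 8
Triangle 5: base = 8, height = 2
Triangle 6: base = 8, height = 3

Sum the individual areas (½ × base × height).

(1/2)×5×3 + (1/2)×3×4 + (1/2)×8×8 + (1/2)×3×8 + (1/2)×8×2 + (1/2)×8×3 = 77.5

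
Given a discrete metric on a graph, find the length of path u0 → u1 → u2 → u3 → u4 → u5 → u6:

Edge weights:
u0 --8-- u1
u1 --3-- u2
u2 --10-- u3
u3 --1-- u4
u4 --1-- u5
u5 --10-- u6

Arc length = 8 + 3 + 10 + 1 + 1 + 10 = 33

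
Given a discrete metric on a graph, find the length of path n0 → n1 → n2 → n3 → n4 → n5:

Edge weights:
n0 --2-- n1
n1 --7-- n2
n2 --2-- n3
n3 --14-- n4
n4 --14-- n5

Arc length = 2 + 7 + 2 + 14 + 14 = 39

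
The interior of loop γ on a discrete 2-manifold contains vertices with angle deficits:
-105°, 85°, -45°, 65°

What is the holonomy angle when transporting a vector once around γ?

Holonomy = total enclosed curvature = (-105°) + 85° + (-45°) + 65° = 0°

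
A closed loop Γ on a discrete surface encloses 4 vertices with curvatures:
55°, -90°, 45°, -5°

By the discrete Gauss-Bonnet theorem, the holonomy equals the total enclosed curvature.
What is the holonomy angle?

Holonomy = total enclosed curvature = 55° + (-90°) + 45° + (-5°) = 5°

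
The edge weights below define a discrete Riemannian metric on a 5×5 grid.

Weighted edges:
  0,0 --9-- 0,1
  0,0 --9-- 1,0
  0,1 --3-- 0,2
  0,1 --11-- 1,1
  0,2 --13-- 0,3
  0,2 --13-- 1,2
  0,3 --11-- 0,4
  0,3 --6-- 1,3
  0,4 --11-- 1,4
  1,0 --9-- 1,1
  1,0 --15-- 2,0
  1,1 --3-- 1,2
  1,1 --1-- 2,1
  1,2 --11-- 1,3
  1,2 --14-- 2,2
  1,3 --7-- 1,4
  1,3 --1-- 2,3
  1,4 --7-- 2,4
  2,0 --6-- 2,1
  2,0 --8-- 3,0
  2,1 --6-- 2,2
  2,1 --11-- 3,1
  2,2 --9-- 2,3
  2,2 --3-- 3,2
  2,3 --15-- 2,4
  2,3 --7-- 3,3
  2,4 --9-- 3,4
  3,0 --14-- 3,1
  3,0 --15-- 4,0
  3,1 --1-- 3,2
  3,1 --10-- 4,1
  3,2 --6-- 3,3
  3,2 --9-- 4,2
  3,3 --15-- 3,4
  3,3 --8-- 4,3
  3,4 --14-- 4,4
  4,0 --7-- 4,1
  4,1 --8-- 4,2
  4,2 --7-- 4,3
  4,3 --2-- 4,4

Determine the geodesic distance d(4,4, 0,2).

Shortest path: 4,4 → 4,3 → 3,3 → 2,3 → 1,3 → 0,3 → 0,2, total weight = 37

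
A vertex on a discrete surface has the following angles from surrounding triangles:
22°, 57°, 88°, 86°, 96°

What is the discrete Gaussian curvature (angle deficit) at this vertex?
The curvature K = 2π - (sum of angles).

Sum of angles = 349°. K = 360° - 349° = 11° = 11π/180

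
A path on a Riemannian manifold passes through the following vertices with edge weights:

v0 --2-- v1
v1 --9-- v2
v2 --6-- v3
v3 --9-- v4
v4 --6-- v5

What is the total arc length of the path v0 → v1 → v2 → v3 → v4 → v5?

Arc length = 2 + 9 + 6 + 9 + 6 = 32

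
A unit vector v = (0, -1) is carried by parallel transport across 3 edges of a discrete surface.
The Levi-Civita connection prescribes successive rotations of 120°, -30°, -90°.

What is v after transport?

Total rotation: 120° + (-30°) + (-90°) = 0°. Final vector: (0, -1)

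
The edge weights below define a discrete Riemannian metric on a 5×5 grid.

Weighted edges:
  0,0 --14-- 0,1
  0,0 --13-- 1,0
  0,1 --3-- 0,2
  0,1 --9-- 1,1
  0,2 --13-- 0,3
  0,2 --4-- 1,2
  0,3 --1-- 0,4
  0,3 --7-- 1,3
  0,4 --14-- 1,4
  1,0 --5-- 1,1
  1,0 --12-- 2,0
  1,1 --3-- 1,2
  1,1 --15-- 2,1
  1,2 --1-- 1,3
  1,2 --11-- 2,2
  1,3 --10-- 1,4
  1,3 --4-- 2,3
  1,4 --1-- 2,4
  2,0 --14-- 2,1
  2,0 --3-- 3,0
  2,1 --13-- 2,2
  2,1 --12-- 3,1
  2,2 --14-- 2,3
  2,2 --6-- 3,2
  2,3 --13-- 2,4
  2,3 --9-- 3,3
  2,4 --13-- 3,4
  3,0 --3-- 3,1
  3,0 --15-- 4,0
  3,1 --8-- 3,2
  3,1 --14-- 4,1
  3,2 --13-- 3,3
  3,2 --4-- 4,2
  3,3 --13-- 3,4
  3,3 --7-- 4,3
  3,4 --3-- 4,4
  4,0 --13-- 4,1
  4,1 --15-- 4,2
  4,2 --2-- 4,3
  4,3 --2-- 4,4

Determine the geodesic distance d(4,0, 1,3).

Shortest path: 4,0 → 3,0 → 2,0 → 1,0 → 1,1 → 1,2 → 1,3, total weight = 39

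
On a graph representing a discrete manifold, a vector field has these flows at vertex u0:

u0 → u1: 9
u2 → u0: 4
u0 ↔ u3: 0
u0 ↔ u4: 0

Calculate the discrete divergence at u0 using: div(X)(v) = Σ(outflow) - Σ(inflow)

Divergence = sum of outgoing flows = 9 + (-4) + 0 + 0 = 5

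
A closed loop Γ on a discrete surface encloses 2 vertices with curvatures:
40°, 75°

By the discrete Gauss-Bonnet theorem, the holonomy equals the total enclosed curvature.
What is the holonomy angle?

Holonomy = total enclosed curvature = 40° + 75° = 115°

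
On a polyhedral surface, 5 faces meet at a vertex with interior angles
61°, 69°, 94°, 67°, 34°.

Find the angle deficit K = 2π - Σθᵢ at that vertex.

Sum of angles = 325°. K = 360° - 325° = 35° = 7π/36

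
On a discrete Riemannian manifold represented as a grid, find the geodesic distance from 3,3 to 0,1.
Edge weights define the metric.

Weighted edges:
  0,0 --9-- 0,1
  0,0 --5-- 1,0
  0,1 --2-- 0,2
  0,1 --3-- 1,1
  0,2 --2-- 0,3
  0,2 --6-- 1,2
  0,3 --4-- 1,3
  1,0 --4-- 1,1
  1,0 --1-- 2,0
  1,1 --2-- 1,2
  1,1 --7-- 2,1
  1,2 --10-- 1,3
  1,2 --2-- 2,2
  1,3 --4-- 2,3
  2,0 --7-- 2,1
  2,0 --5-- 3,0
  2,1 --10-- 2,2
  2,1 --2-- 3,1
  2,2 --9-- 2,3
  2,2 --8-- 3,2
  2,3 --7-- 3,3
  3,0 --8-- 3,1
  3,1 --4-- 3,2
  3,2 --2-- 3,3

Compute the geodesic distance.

Shortest path: 3,3 → 3,2 → 2,2 → 1,2 → 1,1 → 0,1, total weight = 17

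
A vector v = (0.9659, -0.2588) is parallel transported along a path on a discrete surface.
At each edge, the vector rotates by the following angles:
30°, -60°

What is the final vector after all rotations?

Total rotation: 30° + (-60°) = -30°. Final vector: (0.7071, -0.7071)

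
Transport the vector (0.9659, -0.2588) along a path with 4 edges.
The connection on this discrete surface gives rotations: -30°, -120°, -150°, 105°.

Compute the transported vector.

Total rotation: (-30°) + (-120°) + (-150°) + 105° = -195° ≡ 165° (mod 360°). Final vector: (-0.8660, 0.5000)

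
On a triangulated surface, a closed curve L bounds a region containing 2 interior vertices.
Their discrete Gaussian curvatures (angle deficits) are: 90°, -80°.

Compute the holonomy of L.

Holonomy = total enclosed curvature = 90° + (-80°) = 10°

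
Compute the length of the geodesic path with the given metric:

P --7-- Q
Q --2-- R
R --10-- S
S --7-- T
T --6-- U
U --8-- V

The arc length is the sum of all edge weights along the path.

Arc length = 7 + 2 + 10 + 7 + 6 + 8 = 40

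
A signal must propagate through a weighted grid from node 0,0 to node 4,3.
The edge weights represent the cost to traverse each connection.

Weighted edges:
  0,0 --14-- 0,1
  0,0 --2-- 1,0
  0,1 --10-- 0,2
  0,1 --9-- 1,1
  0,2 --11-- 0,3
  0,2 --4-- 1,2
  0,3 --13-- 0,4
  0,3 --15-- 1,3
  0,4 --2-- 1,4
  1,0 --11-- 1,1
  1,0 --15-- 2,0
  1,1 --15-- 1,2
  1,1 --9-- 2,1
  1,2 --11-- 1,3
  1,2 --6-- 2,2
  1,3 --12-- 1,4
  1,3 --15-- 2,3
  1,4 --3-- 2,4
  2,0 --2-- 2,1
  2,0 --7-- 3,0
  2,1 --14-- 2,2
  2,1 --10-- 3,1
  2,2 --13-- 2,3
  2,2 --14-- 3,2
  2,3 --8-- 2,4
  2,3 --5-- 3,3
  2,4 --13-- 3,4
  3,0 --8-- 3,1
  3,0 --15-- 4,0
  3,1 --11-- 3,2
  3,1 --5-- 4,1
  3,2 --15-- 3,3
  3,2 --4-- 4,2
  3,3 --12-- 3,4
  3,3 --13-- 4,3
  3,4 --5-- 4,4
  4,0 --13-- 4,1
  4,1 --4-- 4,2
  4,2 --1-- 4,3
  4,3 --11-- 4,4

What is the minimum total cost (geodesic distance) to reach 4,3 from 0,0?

Shortest path: 0,0 → 1,0 → 2,0 → 2,1 → 3,1 → 4,1 → 4,2 → 4,3, total weight = 39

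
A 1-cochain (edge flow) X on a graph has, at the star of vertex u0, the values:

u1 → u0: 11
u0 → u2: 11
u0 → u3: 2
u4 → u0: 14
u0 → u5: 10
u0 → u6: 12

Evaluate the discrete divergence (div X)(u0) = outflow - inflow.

Divergence = sum of outgoing flows = (-11) + 11 + 2 + (-14) + 10 + 12 = 10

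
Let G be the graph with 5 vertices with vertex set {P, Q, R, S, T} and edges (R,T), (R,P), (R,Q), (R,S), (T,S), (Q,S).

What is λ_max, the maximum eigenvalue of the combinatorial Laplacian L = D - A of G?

Degrees: deg(P) = 1, deg(Q) = 2, deg(R) = 4, deg(S) = 3, deg(T) = 2.
L = D − A with rows/columns ordered (P, Q, R, S, T):
  [ 1,  0, -1,  0,  0]
  [ 0,  2, -1, -1,  0]
  [-1, -1,  4, -1, -1]
  [ 0, -1, -1,  3, -1]
  [ 0,  0, -1, -1,  2]
Characteristic polynomial: det(λI − L) = λ(λ − 1)(λ − 2)(λ − 4)(λ − 5).
Roots: λ = 0; (λ − 1) = 0 ⇒ λ = 1; (λ − 2) = 0 ⇒ λ = 2; (λ − 4) = 0 ⇒ λ = 4; (λ − 5) = 0 ⇒ λ = 5.
(Check: the roots sum (with multiplicity) to 12, matching trace L = Σdeg = 2·6 = 12.)
Laplacian eigenvalues: [0.0, 1.0, 2.0, 4.0, 5.0]. Largest eigenvalue (spectral radius) = 5.0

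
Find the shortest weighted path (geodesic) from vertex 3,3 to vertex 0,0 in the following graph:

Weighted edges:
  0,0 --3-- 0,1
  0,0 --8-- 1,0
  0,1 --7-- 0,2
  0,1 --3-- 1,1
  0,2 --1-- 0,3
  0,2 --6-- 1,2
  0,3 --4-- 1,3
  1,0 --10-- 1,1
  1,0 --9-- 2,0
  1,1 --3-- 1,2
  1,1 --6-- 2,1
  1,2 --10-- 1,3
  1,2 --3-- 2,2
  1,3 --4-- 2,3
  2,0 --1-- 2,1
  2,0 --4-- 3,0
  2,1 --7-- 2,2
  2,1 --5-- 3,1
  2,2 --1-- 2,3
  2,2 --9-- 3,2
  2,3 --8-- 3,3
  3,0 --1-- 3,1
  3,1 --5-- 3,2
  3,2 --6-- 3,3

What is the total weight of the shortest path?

Shortest path: 3,3 → 2,3 → 2,2 → 1,2 → 1,1 → 0,1 → 0,0, total weight = 21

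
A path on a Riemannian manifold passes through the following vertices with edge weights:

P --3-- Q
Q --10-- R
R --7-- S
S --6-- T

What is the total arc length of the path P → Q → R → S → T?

Arc length = 3 + 10 + 7 + 6 = 26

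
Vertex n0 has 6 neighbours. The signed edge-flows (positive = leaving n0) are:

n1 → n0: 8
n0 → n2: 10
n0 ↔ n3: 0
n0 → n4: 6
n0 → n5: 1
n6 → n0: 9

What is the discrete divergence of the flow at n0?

Divergence = sum of outgoing flows = (-8) + 10 + 0 + 6 + 1 + (-9) = 0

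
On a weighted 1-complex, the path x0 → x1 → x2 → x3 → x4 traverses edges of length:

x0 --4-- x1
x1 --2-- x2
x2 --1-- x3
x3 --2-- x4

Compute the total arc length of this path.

Arc length = 4 + 2 + 1 + 2 = 9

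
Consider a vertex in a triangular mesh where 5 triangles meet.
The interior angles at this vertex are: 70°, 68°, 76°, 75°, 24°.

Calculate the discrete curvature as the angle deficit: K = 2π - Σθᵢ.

Sum of angles = 313°. K = 360° - 313° = 47° = 47π/180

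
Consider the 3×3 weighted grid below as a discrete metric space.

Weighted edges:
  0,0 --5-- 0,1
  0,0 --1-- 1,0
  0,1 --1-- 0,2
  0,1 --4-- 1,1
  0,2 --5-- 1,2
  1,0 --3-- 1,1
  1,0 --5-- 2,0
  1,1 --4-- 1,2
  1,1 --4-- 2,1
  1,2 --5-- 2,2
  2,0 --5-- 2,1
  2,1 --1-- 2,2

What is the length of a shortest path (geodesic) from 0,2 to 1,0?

Shortest path: 0,2 → 0,1 → 0,0 → 1,0, total weight = 7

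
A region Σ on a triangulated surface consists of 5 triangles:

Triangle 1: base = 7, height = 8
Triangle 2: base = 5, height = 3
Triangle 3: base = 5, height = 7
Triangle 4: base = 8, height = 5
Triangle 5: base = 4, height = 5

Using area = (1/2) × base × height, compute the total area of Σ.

(1/2)×7×8 + (1/2)×5×3 + (1/2)×5×7 + (1/2)×8×5 + (1/2)×4×5 = 83.0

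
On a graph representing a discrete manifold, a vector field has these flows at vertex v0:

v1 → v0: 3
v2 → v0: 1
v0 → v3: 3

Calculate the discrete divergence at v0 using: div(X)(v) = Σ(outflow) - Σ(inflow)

Divergence = sum of outgoing flows = (-3) + (-1) + 3 = -1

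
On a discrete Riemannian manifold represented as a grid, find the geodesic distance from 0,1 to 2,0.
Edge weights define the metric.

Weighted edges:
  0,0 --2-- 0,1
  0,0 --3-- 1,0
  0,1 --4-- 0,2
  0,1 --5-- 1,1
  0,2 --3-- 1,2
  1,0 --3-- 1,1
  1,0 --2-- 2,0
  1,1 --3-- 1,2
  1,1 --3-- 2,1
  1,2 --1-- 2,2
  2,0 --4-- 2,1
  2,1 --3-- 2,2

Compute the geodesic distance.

Shortest path: 0,1 → 0,0 → 1,0 → 2,0, total weight = 7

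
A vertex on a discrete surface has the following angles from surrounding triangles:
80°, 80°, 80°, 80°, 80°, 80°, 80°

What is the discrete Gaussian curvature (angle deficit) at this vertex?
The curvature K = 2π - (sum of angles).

Sum of angles = 560°. K = 360° - 560° = -200°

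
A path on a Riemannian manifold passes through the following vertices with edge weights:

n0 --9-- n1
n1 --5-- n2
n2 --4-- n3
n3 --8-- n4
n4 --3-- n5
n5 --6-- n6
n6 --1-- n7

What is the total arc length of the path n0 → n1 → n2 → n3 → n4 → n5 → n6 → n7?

Arc length = 9 + 5 + 4 + 8 + 3 + 6 + 1 = 36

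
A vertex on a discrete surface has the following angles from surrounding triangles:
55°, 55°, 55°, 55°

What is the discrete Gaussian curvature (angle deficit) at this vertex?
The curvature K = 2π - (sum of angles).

Sum of angles = 220°. K = 360° - 220° = 140°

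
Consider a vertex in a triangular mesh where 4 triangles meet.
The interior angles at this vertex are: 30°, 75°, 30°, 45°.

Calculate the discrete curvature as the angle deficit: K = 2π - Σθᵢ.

Sum of angles = 180°. K = 360° - 180° = 180°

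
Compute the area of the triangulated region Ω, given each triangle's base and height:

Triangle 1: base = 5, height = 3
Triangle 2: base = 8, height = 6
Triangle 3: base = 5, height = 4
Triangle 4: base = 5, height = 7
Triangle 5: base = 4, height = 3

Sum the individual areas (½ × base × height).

(1/2)×5×3 + (1/2)×8×6 + (1/2)×5×4 + (1/2)×5×7 + (1/2)×4×3 = 65.0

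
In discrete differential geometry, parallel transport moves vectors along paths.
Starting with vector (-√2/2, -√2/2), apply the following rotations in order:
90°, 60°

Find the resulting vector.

Total rotation: 90° + 60° = 150°. Final vector: (0.9659, 0.2588)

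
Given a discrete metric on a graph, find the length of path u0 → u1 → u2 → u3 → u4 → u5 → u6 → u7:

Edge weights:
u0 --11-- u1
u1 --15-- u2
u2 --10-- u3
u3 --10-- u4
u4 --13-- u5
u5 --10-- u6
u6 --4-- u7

Arc length = 11 + 15 + 10 + 10 + 13 + 10 + 4 = 73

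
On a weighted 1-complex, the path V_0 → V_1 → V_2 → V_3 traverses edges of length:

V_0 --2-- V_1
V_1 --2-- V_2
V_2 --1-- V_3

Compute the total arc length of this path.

Arc length = 2 + 2 + 1 = 5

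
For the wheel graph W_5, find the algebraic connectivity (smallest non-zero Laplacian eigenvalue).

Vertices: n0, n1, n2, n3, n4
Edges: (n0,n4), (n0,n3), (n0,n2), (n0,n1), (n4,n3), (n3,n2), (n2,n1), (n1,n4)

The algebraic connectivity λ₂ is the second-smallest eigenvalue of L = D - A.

The wheel W_5 is the join K_1 ∨ C_4 (a hub joined to every vertex of a cycle of length 4). For a join G ∨ H (G on p vertices, H on q vertices) the Laplacian spectrum is 0, p+q, the eigenvalues of L(G) other than one 0 each shifted by +q, and the eigenvalues of L(H) other than one 0 each shifted by +p. With G = K_1 (p = 1, nothing left after dropping its 0) and H = C_4 (q = 4, eigenvalues 2 − 2cos(2πk/4), k = 0, …, 3; drop k = 0), the spectrum of W_5 is 0, 5, and 1 + (2 − 2cos(2πk/4)) = 3 − 2cos(2πk/4) for k = 1, …, 3:
k=1: 3 − 2cos(π/2) = 3.0; k=2: 3 − 2cos(π) = 5.0; k=3: 3 − 2cos(3π/2) = 3.0.
Laplacian eigenvalues: [0.0, 3.0, 3.0, 5.0, 5.0]. Algebraic connectivity (smallest non-zero eigenvalue) = 3.0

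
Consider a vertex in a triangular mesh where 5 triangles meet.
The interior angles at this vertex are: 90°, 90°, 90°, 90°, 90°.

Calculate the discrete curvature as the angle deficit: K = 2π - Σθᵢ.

Sum of angles = 450°. K = 360° - 450° = -90°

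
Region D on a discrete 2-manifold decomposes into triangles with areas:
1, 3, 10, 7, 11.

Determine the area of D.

1 + 3 + 10 + 7 + 11 = 32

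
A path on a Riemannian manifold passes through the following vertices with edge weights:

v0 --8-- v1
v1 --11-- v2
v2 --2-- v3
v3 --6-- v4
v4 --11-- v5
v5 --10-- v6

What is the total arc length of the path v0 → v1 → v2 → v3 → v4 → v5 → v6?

Arc length = 8 + 11 + 2 + 6 + 11 + 10 = 48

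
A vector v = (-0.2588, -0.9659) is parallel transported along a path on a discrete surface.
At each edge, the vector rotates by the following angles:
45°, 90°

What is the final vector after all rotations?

Total rotation: 45° + 90° = 135°. Final vector: (0.8660, 0.5000)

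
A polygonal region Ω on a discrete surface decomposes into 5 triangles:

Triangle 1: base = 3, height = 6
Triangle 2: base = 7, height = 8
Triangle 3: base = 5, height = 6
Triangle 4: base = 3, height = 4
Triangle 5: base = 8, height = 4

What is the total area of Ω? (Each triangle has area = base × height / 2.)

(1/2)×3×6 + (1/2)×7×8 + (1/2)×5×6 + (1/2)×3×4 + (1/2)×8×4 = 74.0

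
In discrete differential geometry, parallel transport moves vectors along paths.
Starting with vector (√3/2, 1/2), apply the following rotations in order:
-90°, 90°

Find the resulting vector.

Total rotation: (-90°) + 90° = 0°. Final vector: (0.8660, 0.5000)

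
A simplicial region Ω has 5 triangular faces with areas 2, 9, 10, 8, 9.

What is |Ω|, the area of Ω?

2 + 9 + 10 + 8 + 9 = 38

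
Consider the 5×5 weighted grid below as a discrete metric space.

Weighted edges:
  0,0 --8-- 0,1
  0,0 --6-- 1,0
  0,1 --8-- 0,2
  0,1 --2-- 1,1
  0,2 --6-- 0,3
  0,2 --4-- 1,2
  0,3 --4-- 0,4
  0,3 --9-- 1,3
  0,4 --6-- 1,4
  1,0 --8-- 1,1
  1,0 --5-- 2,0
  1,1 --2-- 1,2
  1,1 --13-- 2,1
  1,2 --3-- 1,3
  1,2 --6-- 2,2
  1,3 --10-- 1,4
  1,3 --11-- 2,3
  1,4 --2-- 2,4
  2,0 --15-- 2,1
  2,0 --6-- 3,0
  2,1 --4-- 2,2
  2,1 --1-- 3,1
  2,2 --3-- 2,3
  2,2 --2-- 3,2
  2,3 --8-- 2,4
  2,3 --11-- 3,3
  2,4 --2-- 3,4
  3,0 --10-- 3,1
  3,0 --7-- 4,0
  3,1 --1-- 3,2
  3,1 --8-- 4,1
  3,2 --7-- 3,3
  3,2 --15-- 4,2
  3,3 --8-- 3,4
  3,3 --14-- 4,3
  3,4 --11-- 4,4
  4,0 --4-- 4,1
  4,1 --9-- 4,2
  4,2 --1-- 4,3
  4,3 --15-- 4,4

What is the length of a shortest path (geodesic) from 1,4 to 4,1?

Shortest path: 1,4 → 2,4 → 2,3 → 2,2 → 3,2 → 3,1 → 4,1, total weight = 24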